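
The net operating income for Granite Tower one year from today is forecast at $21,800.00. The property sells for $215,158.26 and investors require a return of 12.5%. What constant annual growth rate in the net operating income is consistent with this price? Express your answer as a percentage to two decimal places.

P = D₁/(r−g) ⇒ g = r − D₁/P = 0.125 − $21,800.00/$215,158.26 = 0.023679

2.37%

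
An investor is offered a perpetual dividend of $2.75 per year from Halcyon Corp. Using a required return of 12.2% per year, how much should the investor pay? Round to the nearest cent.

Level perpetuity: PV = C / r = $2.75 / 0.122 = $22.54

$22.54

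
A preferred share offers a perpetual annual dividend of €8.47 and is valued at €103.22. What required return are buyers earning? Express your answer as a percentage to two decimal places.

P = C/r ⇒ r = C/P = €8.47/€103.22 = 0.082058

8.21%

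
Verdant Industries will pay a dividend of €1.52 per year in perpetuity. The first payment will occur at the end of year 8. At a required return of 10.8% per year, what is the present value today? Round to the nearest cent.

Value at end of year 7: C / r = €1.52 / 0.108 = €14.0741
Discount to today: PV = €14.0741 / (1 + 0.108)^7 = €14.0741 / 2.050115 = €6.87

€6.87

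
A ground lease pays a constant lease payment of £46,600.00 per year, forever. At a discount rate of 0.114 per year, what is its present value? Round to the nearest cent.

Level perpetuity: PV = C / r = £46,600.00 / 0.114 = £408,771.93

£408771.93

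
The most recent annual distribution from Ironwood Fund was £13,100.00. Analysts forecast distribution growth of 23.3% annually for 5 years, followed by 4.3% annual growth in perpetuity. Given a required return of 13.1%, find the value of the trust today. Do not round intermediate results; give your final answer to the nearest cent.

£324599.51

D_1 = 16152.30000
D_2 = 19915.78590
D_3 = 24556.16401
D_4 = 30277.75023
D_5 = 37332.46603
Terminal value at year 5: TV = D_5×(1+g_2)/(r−g_2) = 38937.76207/0.088 = 442474.56901
P_0 = D_1/(1+r)^1 + D_2/(1+r)^2 + D_3/(1+r)^3 + D_4/(1+r)^4 + D_5/(1+r)^5 + TV/(1+r)^5
    = 14281.43236 + 15569.41300 + 16973.55104 + 18504.32222 + 20173.14704 + 239097.64045 = 324599.50611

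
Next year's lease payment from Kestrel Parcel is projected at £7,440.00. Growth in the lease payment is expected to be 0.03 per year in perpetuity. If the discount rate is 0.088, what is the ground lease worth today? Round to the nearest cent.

£128275.86

Growing perpetuity: P = D₁ / (r − g) = £7,440.0000 / (0.088 − 0.03) = £128,275.86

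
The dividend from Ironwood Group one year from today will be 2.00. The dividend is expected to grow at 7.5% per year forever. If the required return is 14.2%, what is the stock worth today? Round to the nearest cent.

Growing perpetuity: P = D₁ / (r − g) = 2.0000 / (0.142 − 0.075) = 29.85

29.85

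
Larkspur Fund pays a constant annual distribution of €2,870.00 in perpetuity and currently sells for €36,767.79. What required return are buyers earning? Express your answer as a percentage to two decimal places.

7.81%

P = C/r ⇒ r = C/P = €2,870.00/€36,767.79 = 0.078057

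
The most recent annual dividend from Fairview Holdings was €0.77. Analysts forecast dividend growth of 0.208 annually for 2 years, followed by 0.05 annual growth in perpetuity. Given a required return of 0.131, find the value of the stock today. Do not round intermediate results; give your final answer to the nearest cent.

D_1 = 0.93016
D_2 = 1.12363
Terminal value at year 2: TV = D_2×(1+g_2)/(r−g_2) = 1.17981/0.081 = 14.56562
P_0 = D_1/(1+r)^1 + D_2/(1+r)^2 + TV/(1+r)^2
    = 0.82242 + 0.87841 + 11.38685 = 13.08769

€13.09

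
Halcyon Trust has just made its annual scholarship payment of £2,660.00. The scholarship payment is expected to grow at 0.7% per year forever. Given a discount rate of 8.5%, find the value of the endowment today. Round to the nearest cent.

D₁ = D₀ × (1 + g) = £2,660.00 × 1.007 = £2,678.6200
Growing perpetuity: P = D₁ / (r − g) = £2,678.6200 / (0.085 − 0.007) = £34,341.28

£34341.28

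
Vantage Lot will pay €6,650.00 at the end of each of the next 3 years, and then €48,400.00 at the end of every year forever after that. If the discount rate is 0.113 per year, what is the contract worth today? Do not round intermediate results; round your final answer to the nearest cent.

€326823.49

PV of 3-year annuity: €6,650.00 × [1 − (1+0.113)^−3] / 0.113 = 16166.28505
Perpetuity value at year 3: €48,400.00 / 0.113 = 428318.58407
PV of perpetuity: 428318.58407 / (1+0.113)^3 = 310657.20114
Total PV = 16166.28505 + 310657.20114 = 326823.48619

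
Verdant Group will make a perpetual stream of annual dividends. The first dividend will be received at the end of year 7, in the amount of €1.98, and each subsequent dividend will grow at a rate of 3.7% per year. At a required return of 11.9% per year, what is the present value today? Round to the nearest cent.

€12.30

Value at end of year 6: C₁ / (r − g) = €1.98 / (0.119 − 0.037) = €24.1463
Discount to today: PV = €24.1463 / (1 + 0.119)^6 = €24.1463 / 1.963272 = €12.30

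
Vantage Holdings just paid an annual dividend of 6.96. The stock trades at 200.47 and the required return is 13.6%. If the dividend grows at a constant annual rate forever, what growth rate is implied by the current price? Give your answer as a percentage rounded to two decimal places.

9.79%

P = D₀(1+g)/(r−g) ⇒ P(r−g) = D₀(1+g) ⇒ g(P+D₀) = P·r − D₀
g = (P·r − D₀)/(P + D₀) = (200.47×0.136 − 6.96) / (200.47 + 6.96) = 0.097883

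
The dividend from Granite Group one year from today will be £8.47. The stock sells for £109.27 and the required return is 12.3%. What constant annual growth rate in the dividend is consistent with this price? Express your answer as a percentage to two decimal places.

4.55%

P = D₁/(r−g) ⇒ g = r − D₁/P = 0.123 − £8.47/£109.27 = 0.045486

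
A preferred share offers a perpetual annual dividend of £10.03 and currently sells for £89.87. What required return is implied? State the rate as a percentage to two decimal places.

11.16%

P = C/r ⇒ r = C/P = £10.03/£89.87 = 0.111606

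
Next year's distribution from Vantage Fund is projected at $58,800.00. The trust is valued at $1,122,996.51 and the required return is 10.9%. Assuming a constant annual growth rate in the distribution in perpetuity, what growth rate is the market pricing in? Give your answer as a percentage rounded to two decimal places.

P = D₁/(r−g) ⇒ g = r − D₁/P = 0.109 − $58,800.00/$1,122,996.51 = 0.056640

5.66%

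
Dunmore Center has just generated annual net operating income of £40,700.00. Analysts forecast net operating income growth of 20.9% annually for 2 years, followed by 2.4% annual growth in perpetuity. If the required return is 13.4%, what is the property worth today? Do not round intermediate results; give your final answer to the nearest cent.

D_1 = 49206.30000
D_2 = 59490.41670
Terminal value at year 2: TV = D_2×(1+g_2)/(r−g_2) = 60918.18670/0.11 = 553801.69728
P_0 = D_1/(1+r)^1 + D_2/(1+r)^2 + TV/(1+r)^2
    = 43391.79894 + 46261.62691 + 430653.69055 = 520307.11640

£520307.12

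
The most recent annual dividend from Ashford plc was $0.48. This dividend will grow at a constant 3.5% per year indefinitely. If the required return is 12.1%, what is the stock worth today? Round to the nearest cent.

$5.78

D₁ = D₀ × (1 + g) = $0.48 × 1.035 = $0.4968
Growing perpetuity: P = D₁ / (r − g) = $0.4968 / (0.121 − 0.035) = $5.78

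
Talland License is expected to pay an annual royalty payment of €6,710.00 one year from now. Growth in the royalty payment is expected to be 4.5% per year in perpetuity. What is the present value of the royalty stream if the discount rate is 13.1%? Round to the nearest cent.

€78023.26

Growing perpetuity: P = D₁ / (r − g) = €6,710.0000 / (0.131 − 0.045) = €78,023.26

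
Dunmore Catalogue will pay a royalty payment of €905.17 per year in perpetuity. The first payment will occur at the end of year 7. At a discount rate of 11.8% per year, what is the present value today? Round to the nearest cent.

Value at end of year 6: C / r = €905.17 / 0.118 = €7,670.9322
Discount to today: PV = €7,670.9322 / (1 + 0.118)^6 = €7,670.9322 / 1.952769 = €3,928.23

€3928.23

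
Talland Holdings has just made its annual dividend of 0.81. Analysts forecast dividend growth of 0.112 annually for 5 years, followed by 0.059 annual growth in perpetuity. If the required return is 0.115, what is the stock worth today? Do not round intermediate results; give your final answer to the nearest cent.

19.13

D_1 = 0.90072
D_2 = 1.00160
D_3 = 1.11378
D_4 = 1.23852
D_5 = 1.37724
Terminal value at year 5: TV = D_5×(1+g_2)/(r−g_2) = 1.45849/0.056 = 26.04455
P_0 = D_1/(1+r)^1 + D_2/(1+r)^2 + D_3/(1+r)^3 + D_4/(1+r)^4 + D_5/(1+r)^5 + TV/(1+r)^5
    = 0.80782 + 0.80565 + 0.80348 + 0.80132 + 0.79916 + 15.11272 = 19.13014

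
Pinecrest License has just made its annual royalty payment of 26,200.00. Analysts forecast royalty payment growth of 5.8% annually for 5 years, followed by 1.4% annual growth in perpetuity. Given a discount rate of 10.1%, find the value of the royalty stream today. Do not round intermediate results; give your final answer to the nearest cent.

D_1 = 27719.60000
D_2 = 29327.33680
D_3 = 31028.32233
D_4 = 32827.96503
D_5 = 34731.98700
Terminal value at year 5: TV = D_5×(1+g_2)/(r−g_2) = 35218.23482/0.087 = 404807.29678
P_0 = D_1/(1+r)^1 + D_2/(1+r)^2 + D_3/(1+r)^3 + D_4/(1+r)^4 + D_5/(1+r)^5 + TV/(1+r)^5
    = 25176.74841 + 24193.46033 + 23248.57495 + 22340.59246 + 21468.07159 + 250214.07582 = 366641.52357

366641.52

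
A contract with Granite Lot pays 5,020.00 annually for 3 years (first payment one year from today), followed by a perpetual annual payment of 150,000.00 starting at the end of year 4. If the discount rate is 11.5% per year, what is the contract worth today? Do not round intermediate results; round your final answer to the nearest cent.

953116.47

PV of 3-year annuity: 5,020.00 × [1 − (1+0.115)^−3] / 0.115 = 12161.54932
Perpetuity value at year 3: 150,000.00 / 0.115 = 1304347.82609
PV of perpetuity: 1304347.82609 / (1+0.115)^3 = 940954.91814
Total PV = 12161.54932 + 940954.91814 = 953116.46746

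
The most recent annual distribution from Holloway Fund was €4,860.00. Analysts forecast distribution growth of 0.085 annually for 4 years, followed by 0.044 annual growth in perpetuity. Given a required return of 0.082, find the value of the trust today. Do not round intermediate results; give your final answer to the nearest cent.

D_1 = 5273.10000
D_2 = 5721.31350
D_3 = 6207.62515
D_4 = 6735.27329
Terminal value at year 4: TV = D_4×(1+g_2)/(r−g_2) = 7031.62531/0.038 = 185042.77130
P_0 = D_1/(1+r)^1 + D_2/(1+r)^2 + D_3/(1+r)^3 + D_4/(1+r)^4 + TV/(1+r)^4
    = 4873.47505 + 4886.98745 + 4900.53733 + 4914.12477 + 135009.11206 = 154584.23666

€154584.24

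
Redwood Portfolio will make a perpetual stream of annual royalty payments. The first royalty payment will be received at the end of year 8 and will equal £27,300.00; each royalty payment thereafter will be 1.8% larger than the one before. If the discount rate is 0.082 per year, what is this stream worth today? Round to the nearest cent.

Value at end of year 7: C₁ / (r − g) = £27,300.00 / (0.082 − 0.018) = £426,562.5000
Discount to today: PV = £426,562.5000 / (1 + 0.082)^7 = £426,562.5000 / 1.736164 = £245,692.47

£245692.47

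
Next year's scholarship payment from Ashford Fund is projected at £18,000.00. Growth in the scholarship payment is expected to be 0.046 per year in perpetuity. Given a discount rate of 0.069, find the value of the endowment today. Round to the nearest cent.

£782608.70

Growing perpetuity: P = D₁ / (r − g) = £18,000.0000 / (0.069 − 0.046) = £782,608.70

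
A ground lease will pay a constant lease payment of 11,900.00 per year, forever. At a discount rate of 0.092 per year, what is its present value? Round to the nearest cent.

Level perpetuity: PV = C / r = 11,900.00 / 0.092 = 129,347.83

129347.83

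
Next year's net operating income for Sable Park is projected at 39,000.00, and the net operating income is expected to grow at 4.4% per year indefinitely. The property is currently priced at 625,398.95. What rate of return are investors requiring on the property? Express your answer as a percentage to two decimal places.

10.64%

P = D₁/(r − g) ⇒ r = D₁/P + g = 39,000.0000/625,398.95 + 0.044 = 0.062360 + 0.044 = 0.106360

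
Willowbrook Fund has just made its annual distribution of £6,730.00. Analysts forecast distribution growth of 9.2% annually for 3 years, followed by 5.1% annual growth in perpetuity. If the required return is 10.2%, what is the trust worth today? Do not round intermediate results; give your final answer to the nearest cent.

£154775.12

D_1 = 7349.16000
D_2 = 8025.28272
D_3 = 8763.60873
Terminal value at year 3: TV = D_3×(1+g_2)/(r−g_2) = 9210.55278/0.051 = 180599.07403
P_0 = D_1/(1+r)^1 + D_2/(1+r)^2 + D_3/(1+r)^3 + TV/(1+r)^3
    = 6668.92922 + 6608.41262 + 6548.44517 + 134949.33094 = 154775.11795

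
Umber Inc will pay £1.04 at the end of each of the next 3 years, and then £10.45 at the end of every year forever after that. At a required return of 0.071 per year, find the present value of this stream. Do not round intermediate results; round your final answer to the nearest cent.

PV of 3-year annuity: £1.04 × [1 − (1+0.071)^−3] / 0.071 = 2.72431
Perpetuity value at year 3: £10.45 / 0.071 = 147.18310
PV of perpetuity: 147.18310 / (1+0.071)^3 = 119.80902
Total PV = 2.72431 + 119.80902 = 122.53333

£122.53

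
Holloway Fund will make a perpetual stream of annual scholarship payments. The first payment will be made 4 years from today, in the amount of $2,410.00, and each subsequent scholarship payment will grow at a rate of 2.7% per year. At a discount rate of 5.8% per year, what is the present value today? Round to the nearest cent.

$65644.50

Value at end of year 3: C₁ / (r − g) = $2,410.00 / (0.058 − 0.027) = $77,741.9355
Discount to today: PV = $77,741.9355 / (1 + 0.058)^3 = $77,741.9355 / 1.184287 = $65,644.50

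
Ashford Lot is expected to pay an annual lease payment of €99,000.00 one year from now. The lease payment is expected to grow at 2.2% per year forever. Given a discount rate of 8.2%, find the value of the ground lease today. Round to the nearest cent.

€1650000.00

Growing perpetuity: P = D₁ / (r − g) = €99,000.0000 / (0.082 − 0.022) = €1,650,000.00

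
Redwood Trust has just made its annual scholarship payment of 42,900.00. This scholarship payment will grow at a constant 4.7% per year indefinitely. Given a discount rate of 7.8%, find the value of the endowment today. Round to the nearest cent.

1448912.90

D₁ = D₀ × (1 + g) = 42,900.00 × 1.047 = 44,916.3000
Growing perpetuity: P = D₁ / (r − g) = 44,916.3000 / (0.078 − 0.047) = 1,448,912.90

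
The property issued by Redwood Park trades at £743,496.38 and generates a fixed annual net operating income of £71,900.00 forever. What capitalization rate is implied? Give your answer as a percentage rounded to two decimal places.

9.67%

P = C/r ⇒ r = C/P = £71,900.00/£743,496.38 = 0.096705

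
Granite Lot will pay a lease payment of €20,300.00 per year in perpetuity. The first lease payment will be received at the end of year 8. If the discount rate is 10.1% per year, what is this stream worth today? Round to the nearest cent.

Value at end of year 7: C / r = €20,300.00 / 0.101 = €200,990.0990
Discount to today: PV = €200,990.0990 / (1 + 0.101)^7 = €200,990.0990 / 1.961152 = €102,485.74

€102485.74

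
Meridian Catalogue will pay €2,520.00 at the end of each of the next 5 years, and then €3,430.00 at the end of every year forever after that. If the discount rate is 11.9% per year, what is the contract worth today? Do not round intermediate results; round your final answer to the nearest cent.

PV of 5-year annuity: €2,520.00 × [1 − (1+0.119)^−5] / 0.119 = 9106.58518
Perpetuity value at year 5: €3,430.00 / 0.119 = 28823.52941
PV of perpetuity: 28823.52941 / (1+0.119)^5 = 16428.45513
Total PV = 9106.58518 + 16428.45513 = 25535.04032

€25535.04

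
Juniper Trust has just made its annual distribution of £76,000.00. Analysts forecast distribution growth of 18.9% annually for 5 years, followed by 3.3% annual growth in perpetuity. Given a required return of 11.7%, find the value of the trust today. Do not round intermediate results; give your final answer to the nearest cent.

D_1 = 90364.00000
D_2 = 107442.79600
D_3 = 127749.48444
D_4 = 151894.13700
D_5 = 180602.12890
Terminal value at year 5: TV = D_5×(1+g_2)/(r−g_2) = 186561.99915/0.084 = 2220976.18037
P_0 = D_1/(1+r)^1 + D_2/(1+r)^2 + D_3/(1+r)^3 + D_4/(1+r)^4 + D_5/(1+r)^5 + TV/(1+r)^5
    = 80898.83617 + 86113.44333 + 91664.17558 + 97572.69898 + 103862.07618 + 1277256.24635 = 1737367.47660

£1737367.48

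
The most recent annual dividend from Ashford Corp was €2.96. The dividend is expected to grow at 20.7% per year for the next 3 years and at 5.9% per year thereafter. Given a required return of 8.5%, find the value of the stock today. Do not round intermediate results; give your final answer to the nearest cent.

D_1 = 3.57272
D_2 = 4.31227
D_3 = 5.20491
Terminal value at year 3: TV = D_3×(1+g_2)/(r−g_2) = 5.51200/0.026 = 212.00013
P_0 = D_1/(1+r)^1 + D_2/(1+r)^2 + D_3/(1+r)^3 + TV/(1+r)^3
    = 3.29283 + 3.66308 + 4.07497 + 165.97662 = 177.00750

€177.01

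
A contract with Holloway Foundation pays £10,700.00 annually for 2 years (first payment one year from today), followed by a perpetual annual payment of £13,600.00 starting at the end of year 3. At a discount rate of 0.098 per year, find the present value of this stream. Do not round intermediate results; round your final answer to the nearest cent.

PV of 2-year annuity: £10,700.00 × [1 − (1+0.098)^−2] / 0.098 = 18620.21028
Perpetuity value at year 2: £13,600.00 / 0.098 = 138775.51020
PV of perpetuity: 138775.51020 / (1+0.098)^2 = 115108.70087
Total PV = 18620.21028 + 115108.70087 = 133728.91115

£133728.91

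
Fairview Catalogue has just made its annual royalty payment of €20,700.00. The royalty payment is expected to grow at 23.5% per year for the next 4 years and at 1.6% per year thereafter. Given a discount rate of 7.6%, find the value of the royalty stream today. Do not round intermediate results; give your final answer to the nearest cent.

€726571.37

D_1 = 25564.50000
D_2 = 31572.15750
D_3 = 38991.61451
D_4 = 48154.64392
Terminal value at year 4: TV = D_4×(1+g_2)/(r−g_2) = 48925.11823/0.06 = 815418.63710
P_0 = D_1/(1+r)^1 + D_2/(1+r)^2 + D_3/(1+r)^3 + D_4/(1+r)^4 + TV/(1+r)^4
    = 23758.82900 + 27269.65968 + 31299.28411 + 35924.36419 + 608319.23367 = 726571.37064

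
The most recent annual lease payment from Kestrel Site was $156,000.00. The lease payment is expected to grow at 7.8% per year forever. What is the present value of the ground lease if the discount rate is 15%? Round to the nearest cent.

$2335666.67

D₁ = D₀ × (1 + g) = $156,000.00 × 1.078 = $168,168.0000
Growing perpetuity: P = D₁ / (r − g) = $168,168.0000 / (0.15 − 0.078) = $2,335,666.67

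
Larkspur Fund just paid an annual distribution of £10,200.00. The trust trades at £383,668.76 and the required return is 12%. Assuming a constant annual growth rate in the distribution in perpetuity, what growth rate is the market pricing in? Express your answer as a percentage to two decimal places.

9.10%

P = D₀(1+g)/(r−g) ⇒ P(r−g) = D₀(1+g) ⇒ g(P+D₀) = P·r − D₀
g = (P·r − D₀)/(P + D₀) = (£383,668.76×0.12 − £10,200.00) / (£383,668.76 + £10,200.00) = 0.090995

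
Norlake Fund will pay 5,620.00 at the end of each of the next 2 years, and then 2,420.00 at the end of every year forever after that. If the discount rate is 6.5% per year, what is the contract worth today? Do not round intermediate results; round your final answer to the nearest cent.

PV of 2-year annuity: 5,620.00 × [1 − (1+0.065)^−2] / 0.065 = 10231.92047
Perpetuity value at year 2: 2,420.00 / 0.065 = 37230.76923
PV of perpetuity: 37230.76923 / (1+0.065)^2 = 32824.85330
Total PV = 10231.92047 + 32824.85330 = 43056.77377

43056.77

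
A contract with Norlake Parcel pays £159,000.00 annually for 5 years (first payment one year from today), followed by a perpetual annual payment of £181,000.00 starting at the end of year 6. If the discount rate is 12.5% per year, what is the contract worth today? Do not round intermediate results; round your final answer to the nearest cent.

£1369667.50

PV of 5-year annuity: £159,000.00 × [1 − (1+0.125)^−5] / 0.125 = 566130.36631
Perpetuity value at year 5: £181,000.00 / 0.125 = 1448000.00000
PV of perpetuity: 1448000.00000 / (1+0.125)^5 = 803537.13018
Total PV = 566130.36631 + 803537.13018 = 1369667.49649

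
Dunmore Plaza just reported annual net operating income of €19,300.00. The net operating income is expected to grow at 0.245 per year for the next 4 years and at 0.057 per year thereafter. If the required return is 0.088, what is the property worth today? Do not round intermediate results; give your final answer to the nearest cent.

D_1 = 24028.50000
D_2 = 29915.48250
D_3 = 37244.77571
D_4 = 46369.74576
Terminal value at year 4: TV = D_4×(1+g_2)/(r−g_2) = 49012.82127/0.031 = 1581058.75066
P_0 = D_1/(1+r)^1 + D_2/(1+r)^2 + D_3/(1+r)^3 + D_4/(1+r)^4 + TV/(1+r)^4
    = 22085.01838 + 25271.91901 + 28918.69409 + 33091.70418 + 1128320.36496 = 1237687.70063

€1237687.70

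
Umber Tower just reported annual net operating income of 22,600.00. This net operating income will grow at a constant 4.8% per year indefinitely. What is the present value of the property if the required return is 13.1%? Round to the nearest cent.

285359.04

D₁ = D₀ × (1 + g) = 22,600.00 × 1.048 = 23,684.8000
Growing perpetuity: P = D₁ / (r − g) = 23,684.8000 / (0.131 − 0.048) = 285,359.04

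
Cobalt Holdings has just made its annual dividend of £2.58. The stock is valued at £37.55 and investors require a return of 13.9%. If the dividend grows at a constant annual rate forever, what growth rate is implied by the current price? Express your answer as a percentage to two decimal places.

6.58%

P = D₀(1+g)/(r−g) ⇒ P(r−g) = D₀(1+g) ⇒ g(P+D₀) = P·r − D₀
g = (P·r − D₀)/(P + D₀) = (£37.55×0.139 − £2.58) / (£37.55 + £2.58) = 0.065772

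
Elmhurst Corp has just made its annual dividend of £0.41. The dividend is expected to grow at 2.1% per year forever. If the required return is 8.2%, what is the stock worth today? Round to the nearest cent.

D₁ = D₀ × (1 + g) = £0.41 × 1.021 = £0.4186
Growing perpetuity: P = D₁ / (r − g) = £0.4186 / (0.082 − 0.021) = £6.86

£6.86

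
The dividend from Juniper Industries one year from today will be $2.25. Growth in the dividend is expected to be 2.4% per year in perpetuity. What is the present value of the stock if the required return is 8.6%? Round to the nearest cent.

$36.29

Growing perpetuity: P = D₁ / (r − g) = $2.2500 / (0.086 − 0.024) = $36.29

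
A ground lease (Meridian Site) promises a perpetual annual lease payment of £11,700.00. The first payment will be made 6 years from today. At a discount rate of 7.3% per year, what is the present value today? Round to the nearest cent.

Value at end of year 5: C / r = £11,700.00 / 0.073 = £160,273.9726
Discount to today: PV = £160,273.9726 / (1 + 0.073)^5 = £160,273.9726 / 1.422324 = £112,684.55

£112684.55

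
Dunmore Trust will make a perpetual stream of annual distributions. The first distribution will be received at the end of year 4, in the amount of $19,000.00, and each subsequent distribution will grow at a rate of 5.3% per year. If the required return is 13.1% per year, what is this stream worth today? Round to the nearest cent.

$168372.51

Value at end of year 3: C₁ / (r − g) = $19,000.00 / (0.131 − 0.053) = $243,589.7436
Discount to today: PV = $243,589.7436 / (1 + 0.131)^3 = $243,589.7436 / 1.446731 = $168,372.51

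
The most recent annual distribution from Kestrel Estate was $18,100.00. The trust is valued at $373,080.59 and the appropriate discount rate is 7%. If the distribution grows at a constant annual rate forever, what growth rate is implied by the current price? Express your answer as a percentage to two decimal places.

P = D₀(1+g)/(r−g) ⇒ P(r−g) = D₀(1+g) ⇒ g(P+D₀) = P·r − D₀
g = (P·r − D₀)/(P + D₀) = ($373,080.59×0.07 − $18,100.00) / ($373,080.59 + $18,100.00) = 0.020491

2.05%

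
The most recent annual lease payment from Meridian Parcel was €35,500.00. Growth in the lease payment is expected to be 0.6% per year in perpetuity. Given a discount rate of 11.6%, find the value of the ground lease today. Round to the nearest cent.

€324663.64

D₁ = D₀ × (1 + g) = €35,500.00 × 1.006 = €35,713.0000
Growing perpetuity: P = D₁ / (r − g) = €35,713.0000 / (0.116 − 0.006) = €324,663.64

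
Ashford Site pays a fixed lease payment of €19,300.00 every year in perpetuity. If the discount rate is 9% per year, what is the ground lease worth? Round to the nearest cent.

Level perpetuity: PV = C / r = €19,300.00 / 0.09 = €214,444.44

€214444.44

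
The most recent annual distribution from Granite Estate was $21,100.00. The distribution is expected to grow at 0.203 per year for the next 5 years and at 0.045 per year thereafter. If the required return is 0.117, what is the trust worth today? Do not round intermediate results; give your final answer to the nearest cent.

D_1 = 25383.30000
D_2 = 30536.10990
D_3 = 36734.94021
D_4 = 44192.13307
D_5 = 53163.13609
Terminal value at year 5: TV = D_5×(1+g_2)/(r−g_2) = 55555.47721/0.072 = 771603.85014
P_0 = D_1/(1+r)^1 + D_2/(1+r)^2 + D_3/(1+r)^3 + D_4/(1+r)^4 + D_5/(1+r)^5 + TV/(1+r)^5
    = 22724.52999 + 24474.13570 + 26358.44696 + 28387.83499 + 30573.46956 + 443739.94013 = 576258.35733

$576258.36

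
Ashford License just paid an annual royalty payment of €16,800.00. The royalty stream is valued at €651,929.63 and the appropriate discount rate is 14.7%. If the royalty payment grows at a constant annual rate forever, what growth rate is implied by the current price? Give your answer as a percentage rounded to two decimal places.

P = D₀(1+g)/(r−g) ⇒ P(r−g) = D₀(1+g) ⇒ g(P+D₀) = P·r − D₀
g = (P·r − D₀)/(P + D₀) = (€651,929.63×0.147 − €16,800.00) / (€651,929.63 + €16,800.00) = 0.118185

11.82%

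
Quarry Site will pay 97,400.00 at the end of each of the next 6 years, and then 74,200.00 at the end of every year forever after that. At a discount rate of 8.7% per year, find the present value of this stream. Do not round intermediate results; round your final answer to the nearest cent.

PV of 6-year annuity: 97,400.00 × [1 − (1+0.087)^−6] / 0.087 = 440864.31080
Perpetuity value at year 6: 74,200.00 / 0.087 = 852873.56322
PV of perpetuity: 852873.56322 / (1+0.087)^6 = 517020.05335
Total PV = 440864.31080 + 517020.05335 = 957884.36415

957884.36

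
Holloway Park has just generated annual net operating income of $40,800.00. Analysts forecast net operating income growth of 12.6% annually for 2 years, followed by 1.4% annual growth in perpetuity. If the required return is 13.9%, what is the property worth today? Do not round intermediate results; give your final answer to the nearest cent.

$403665.96

D_1 = 45940.80000
D_2 = 51729.34080
Terminal value at year 2: TV = D_2×(1+g_2)/(r−g_2) = 52453.55157/0.125 = 419628.41257
P_0 = D_1/(1+r)^1 + D_2/(1+r)^2 + TV/(1+r)^2
    = 40334.32836 + 39873.97167 + 323457.65818 = 403665.95821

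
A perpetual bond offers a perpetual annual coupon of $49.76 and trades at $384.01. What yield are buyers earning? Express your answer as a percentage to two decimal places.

12.96%

P = C/r ⇒ r = C/P = $49.76/$384.01 = 0.129580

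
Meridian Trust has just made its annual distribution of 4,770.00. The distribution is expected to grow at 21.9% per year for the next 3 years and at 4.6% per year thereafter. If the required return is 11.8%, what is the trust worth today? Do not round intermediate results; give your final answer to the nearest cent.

106881.01

D_1 = 5814.63000
D_2 = 7088.03397
D_3 = 8640.31341
Terminal value at year 3: TV = D_3×(1+g_2)/(r−g_2) = 9037.76783/0.072 = 125524.55314
P_0 = D_1/(1+r)^1 + D_2/(1+r)^2 + D_3/(1+r)^3 + TV/(1+r)^3
    = 5200.92129 + 5670.77196 + 6183.06889 + 89826.25080 = 106881.01294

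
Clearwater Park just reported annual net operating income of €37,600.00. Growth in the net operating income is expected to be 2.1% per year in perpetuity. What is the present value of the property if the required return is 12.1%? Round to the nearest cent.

€383896.00

D₁ = D₀ × (1 + g) = €37,600.00 × 1.021 = €38,389.6000
Growing perpetuity: P = D₁ / (r − g) = €38,389.6000 / (0.121 − 0.021) = €383,896.00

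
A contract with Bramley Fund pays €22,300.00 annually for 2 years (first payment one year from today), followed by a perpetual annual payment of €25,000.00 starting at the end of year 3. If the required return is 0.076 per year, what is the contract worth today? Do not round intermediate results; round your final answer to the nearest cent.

PV of 2-year annuity: €22,300.00 × [1 − (1+0.076)^−2] / 0.076 = 39985.97311
Perpetuity value at year 2: €25,000.00 / 0.076 = 328947.36842
PV of perpetuity: 328947.36842 / (1+0.076)^2 = 284120.04431
Total PV = 39985.97311 + 284120.04431 = 324106.01742

€324106.02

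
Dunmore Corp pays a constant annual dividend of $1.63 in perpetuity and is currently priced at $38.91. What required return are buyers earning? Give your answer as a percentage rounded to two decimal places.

4.19%

P = C/r ⇒ r = C/P = $1.63/$38.91 = 0.041892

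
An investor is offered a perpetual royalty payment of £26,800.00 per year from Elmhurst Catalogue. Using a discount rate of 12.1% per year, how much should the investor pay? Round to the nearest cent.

Level perpetuity: PV = C / r = £26,800.00 / 0.121 = £221,487.60

£221487.60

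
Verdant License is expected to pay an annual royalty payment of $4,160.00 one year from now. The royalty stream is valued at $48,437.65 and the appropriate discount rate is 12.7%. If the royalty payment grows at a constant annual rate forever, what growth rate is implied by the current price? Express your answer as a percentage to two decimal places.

P = D₁/(r−g) ⇒ g = r − D₁/P = 0.127 − $4,160.00/$48,437.65 = 0.041116

4.11%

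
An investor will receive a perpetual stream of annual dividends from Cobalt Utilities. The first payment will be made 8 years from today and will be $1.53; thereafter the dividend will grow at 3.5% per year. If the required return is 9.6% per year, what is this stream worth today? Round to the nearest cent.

Value at end of year 7: C₁ / (r − g) = $1.53 / (0.096 − 0.035) = $25.0820
Discount to today: PV = $25.0820 / (1 + 0.096)^7 = $25.0820 / 1.899651 = $13.20

$13.20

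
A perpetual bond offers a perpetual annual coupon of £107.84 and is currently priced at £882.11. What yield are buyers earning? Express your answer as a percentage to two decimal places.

P = C/r ⇒ r = C/P = £107.84/£882.11 = 0.122252

12.23%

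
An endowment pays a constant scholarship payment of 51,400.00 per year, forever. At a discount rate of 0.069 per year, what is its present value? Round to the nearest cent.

Level perpetuity: PV = C / r = 51,400.00 / 0.069 = 744,927.54

744927.54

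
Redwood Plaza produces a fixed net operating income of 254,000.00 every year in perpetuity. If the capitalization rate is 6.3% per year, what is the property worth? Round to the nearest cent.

4031746.03

Level perpetuity: PV = C / r = 254,000.00 / 0.063 = 4,031,746.03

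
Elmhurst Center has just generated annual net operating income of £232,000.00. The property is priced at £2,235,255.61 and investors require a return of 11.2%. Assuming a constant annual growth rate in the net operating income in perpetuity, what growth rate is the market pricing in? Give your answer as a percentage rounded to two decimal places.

0.74%

P = D₀(1+g)/(r−g) ⇒ P(r−g) = D₀(1+g) ⇒ g(P+D₀) = P·r − D₀
g = (P·r − D₀)/(P + D₀) = (£2,235,255.61×0.112 − £232,000.00) / (£2,235,255.61 + £232,000.00) = 0.007437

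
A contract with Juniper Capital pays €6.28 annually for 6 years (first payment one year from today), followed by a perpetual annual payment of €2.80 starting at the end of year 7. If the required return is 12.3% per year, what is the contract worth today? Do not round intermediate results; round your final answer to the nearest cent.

PV of 6-year annuity: €6.28 × [1 − (1+0.123)^−6] / 0.123 = 25.60174
Perpetuity value at year 6: €2.80 / 0.123 = 22.76423
PV of perpetuity: 22.76423 / (1+0.123)^6 = 11.34944
Total PV = 25.60174 + 11.34944 = 36.95118

€36.95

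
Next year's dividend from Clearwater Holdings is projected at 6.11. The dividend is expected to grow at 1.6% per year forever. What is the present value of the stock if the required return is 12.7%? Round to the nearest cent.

55.05

Growing perpetuity: P = D₁ / (r − g) = 6.1100 / (0.127 − 0.016) = 55.05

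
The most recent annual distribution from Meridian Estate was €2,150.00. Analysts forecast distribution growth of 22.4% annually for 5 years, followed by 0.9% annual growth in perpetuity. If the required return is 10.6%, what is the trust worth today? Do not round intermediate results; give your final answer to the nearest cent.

D_1 = 2631.60000
D_2 = 3221.07840
D_3 = 3942.59996
D_4 = 4825.74235
D_5 = 5906.70864
Terminal value at year 5: TV = D_5×(1+g_2)/(r−g_2) = 5959.86902/0.097 = 61441.94864
P_0 = D_1/(1+r)^1 + D_2/(1+r)^2 + D_3/(1+r)^3 + D_4/(1+r)^4 + D_5/(1+r)^5 + TV/(1+r)^5
    = 2379.38517 + 2633.24363 + 2914.18644 + 3225.10325 + 3569.19203 + 37126.95624 = 51848.06675

€51848.07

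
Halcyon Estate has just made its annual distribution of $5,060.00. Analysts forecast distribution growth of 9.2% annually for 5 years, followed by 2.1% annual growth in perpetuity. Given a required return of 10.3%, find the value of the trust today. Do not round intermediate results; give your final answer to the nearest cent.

D_1 = 5525.52000
D_2 = 6033.86784
D_3 = 6588.98368
D_4 = 7195.17018
D_5 = 7857.12584
Terminal value at year 5: TV = D_5×(1+g_2)/(r−g_2) = 8022.12548/0.082 = 97830.79853
P_0 = D_1/(1+r)^1 + D_2/(1+r)^2 + D_3/(1+r)^3 + D_4/(1+r)^4 + D_5/(1+r)^5 + TV/(1+r)^5
    = 5009.53762 + 4959.57850 + 4910.11761 + 4861.14998 + 4812.67070 + 59923.61929 = 84476.67370

$84476.67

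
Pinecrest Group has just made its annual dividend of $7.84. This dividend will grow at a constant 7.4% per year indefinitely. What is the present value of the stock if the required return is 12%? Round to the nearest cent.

D₁ = D₀ × (1 + g) = $7.84 × 1.074 = $8.4202
Growing perpetuity: P = D₁ / (r − g) = $8.4202 / (0.12 − 0.074) = $183.05

$183.05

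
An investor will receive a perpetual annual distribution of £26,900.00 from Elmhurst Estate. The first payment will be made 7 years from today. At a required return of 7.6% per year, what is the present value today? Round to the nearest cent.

Value at end of year 6: C / r = £26,900.00 / 0.076 = £353,947.3684
Discount to today: PV = £353,947.3684 / (1 + 0.076)^6 = £353,947.3684 / 1.551935 = £228,068.37

£228068.37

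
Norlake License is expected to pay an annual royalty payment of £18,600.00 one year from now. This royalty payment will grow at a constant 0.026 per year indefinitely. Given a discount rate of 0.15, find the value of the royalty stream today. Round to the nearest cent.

Growing perpetuity: P = D₁ / (r − g) = £18,600.0000 / (0.15 − 0.026) = £150,000.00

£150000.00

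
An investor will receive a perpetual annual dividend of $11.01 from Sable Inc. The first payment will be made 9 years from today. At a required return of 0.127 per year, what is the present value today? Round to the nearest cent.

$33.31

Value at end of year 8: C / r = $11.01 / 0.127 = $86.6929
Discount to today: PV = $86.6929 / (1 + 0.127)^8 = $86.6929 / 2.602504 = $33.31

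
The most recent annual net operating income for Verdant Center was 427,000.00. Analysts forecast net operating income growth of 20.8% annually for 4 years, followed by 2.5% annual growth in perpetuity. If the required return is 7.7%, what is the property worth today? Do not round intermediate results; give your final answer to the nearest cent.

D_1 = 515816.00000
D_2 = 623105.72800
D_3 = 752711.71942
D_4 = 909275.75706
Terminal value at year 4: TV = D_4×(1+g_2)/(r−g_2) = 932007.65099/0.052 = 17923224.05752
P_0 = D_1/(1+r)^1 + D_2/(1+r)^2 + D_3/(1+r)^3 + D_4/(1+r)^4 + TV/(1+r)^4
    = 478937.79016 + 537192.99026 + 602534.01322 + 675822.73720 + 13321505.87753 = 15615993.40837

15615993.41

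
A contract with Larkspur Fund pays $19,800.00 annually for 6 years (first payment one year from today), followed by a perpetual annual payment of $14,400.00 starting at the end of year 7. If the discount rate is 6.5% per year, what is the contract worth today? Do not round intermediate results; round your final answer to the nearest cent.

$247679.93

PV of 6-year annuity: $19,800.00 × [1 − (1+0.065)^−6] / 0.065 = 95852.06843
Perpetuity value at year 6: $14,400.00 / 0.065 = 221538.46154
PV of perpetuity: 221538.46154 / (1+0.065)^6 = 151827.86632
Total PV = 95852.06843 + 151827.86632 = 247679.93475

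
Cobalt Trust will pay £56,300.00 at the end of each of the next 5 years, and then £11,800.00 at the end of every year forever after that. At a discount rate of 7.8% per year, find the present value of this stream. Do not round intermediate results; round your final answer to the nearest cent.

PV of 5-year annuity: £56,300.00 × [1 − (1+0.078)^−5] / 0.078 = 225979.49908
Perpetuity value at year 5: £11,800.00 / 0.078 = 151282.05128
PV of perpetuity: 151282.05128 / (1+0.078)^5 = 103918.67492
Total PV = 225979.49908 + 103918.67492 = 329898.17400

£329898.17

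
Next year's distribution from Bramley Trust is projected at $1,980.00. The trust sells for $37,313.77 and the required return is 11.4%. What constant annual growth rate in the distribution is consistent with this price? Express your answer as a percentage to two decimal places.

P = D₁/(r−g) ⇒ g = r − D₁/P = 0.114 − $1,980.00/$37,313.77 = 0.060936

6.09%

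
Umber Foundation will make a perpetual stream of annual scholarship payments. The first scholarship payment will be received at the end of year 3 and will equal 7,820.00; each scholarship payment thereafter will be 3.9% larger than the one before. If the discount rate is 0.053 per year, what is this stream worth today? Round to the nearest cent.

503758.02

Value at end of year 2: C₁ / (r − g) = 7,820.00 / (0.053 − 0.039) = 558,571.4286
Discount to today: PV = 558,571.4286 / (1 + 0.053)^2 = 558,571.4286 / 1.108809 = 503,758.02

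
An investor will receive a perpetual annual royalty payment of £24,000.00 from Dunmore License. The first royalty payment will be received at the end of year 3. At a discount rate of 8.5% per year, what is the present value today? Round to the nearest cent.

£239846.20

Value at end of year 2: C / r = £24,000.00 / 0.085 = £282,352.9412
Discount to today: PV = £282,352.9412 / (1 + 0.085)^2 = £282,352.9412 / 1.177225 = £239,846.20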